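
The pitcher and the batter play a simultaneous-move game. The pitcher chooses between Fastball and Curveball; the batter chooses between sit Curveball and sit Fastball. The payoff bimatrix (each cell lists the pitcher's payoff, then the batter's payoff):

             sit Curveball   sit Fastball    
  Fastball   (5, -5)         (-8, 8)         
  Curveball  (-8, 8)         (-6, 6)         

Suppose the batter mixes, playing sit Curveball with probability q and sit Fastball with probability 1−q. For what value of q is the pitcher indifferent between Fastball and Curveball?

The pitcher's indifference between Fastball and Curveball determines the batter's mixing probability q:
  the pitcher's expected payoff from Fastball: q·5 + (1−q)·(-8) = 13q - 8
  the pitcher's expected payoff from Curveball: q·(-8) + (1−q)·(-6) = -2q - 6
  13q - 8 = -2q - 6  ⇒  15q = 2  ⇒  q = 2/15.

q = 2/15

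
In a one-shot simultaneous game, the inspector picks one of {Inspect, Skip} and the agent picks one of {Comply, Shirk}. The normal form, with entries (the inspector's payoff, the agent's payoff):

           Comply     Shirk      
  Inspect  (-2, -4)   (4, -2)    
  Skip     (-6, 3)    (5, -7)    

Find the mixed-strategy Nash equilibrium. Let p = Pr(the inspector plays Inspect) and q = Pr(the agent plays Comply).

p = 5/6, q = 1/5

For the agent to be willing to mix, the agent must be indifferent between Comply and Shirk, which pins down the inspector's mix.
  the agent's payoff to Comply: p·(-4) + (1−p)·3 = -7p + 3
  the agent's payoff to Shirk: p·(-2) + (1−p)·(-7) = 5p - 7
  -7p + 3 = 5p - 7  ⇒  -12p = -10  ⇒  p = 5/6.
In a mixed equilibrium the inspector is indifferent between Inspect and Skip; this condition fixes q.
  the inspector's payoff from Inspect: q·(-2) + (1−q)·4 = -6q + 4
  the inspector's payoff from Skip: q·(-6) + (1−q)·5 = -11q + 5
  -6q + 4 = -11q + 5  ⇒  5q = 1  ⇒  q = 1/5.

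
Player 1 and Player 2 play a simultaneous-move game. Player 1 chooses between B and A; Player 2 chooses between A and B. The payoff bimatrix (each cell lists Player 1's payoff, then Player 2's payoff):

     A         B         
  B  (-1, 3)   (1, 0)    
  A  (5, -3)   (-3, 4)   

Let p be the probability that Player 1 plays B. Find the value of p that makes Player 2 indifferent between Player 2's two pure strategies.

Player 2's indifference between A and B determines Player 1's mixing probability p:
  Player 2's payoff from A: p·3 + (1−p)·(-3) = 6p - 3
  Player 2's payoff from B: p·0 + (1−p)·4 = -4p + 4
  6p - 3 = -4p + 4  ⇒  10p = 7  ⇒  p = 7/10.

p = 7/10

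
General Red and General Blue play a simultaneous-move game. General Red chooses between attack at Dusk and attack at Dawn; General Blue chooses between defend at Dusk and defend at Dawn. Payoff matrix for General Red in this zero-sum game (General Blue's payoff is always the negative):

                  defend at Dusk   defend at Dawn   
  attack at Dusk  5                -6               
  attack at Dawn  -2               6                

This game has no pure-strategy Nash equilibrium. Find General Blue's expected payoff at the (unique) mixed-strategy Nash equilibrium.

In a mixed equilibrium General Blue is indifferent between defend at Dusk and defend at Dawn; this condition fixes p.
  General Blue's payoff from defend at Dusk: p·(-5) + (1−p)·2 = -7p + 2
  General Blue's payoff from defend at Dawn: p·6 + (1−p)·(-6) = 12p - 6
  -7p + 2 = 12p - 6  ⇒  -19p = -8  ⇒  p = 8/19.
At equilibrium General Blue is indifferent across columns, so General Blue's payoff equals the payoff from defend at Dusk: (8/19)·(-5) + (11/19)·2 = -18/19.

-18/19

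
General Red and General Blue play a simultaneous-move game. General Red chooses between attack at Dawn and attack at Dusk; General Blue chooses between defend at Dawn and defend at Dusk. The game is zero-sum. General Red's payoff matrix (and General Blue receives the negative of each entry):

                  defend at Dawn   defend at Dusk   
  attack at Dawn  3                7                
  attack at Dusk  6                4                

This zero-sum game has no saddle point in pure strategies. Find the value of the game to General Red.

v = 5

For General Red to be willing to mix, General Red must be indifferent between attack at Dawn and attack at Dusk, which pins down General Blue's mix.
  General Red's payoff from attack at Dawn: q·3 + (1−q)·7 = -4q + 7
  General Red's payoff from attack at Dusk: q·6 + (1−q)·4 = 2q + 4
  -4q + 7 = 2q + 4  ⇒  -6q = -3  ⇒  q = 1/2.
The value is General Red's expected payoff against this mix (using attack at Dawn): (1/2)·3 + (1/2)·7 = 5.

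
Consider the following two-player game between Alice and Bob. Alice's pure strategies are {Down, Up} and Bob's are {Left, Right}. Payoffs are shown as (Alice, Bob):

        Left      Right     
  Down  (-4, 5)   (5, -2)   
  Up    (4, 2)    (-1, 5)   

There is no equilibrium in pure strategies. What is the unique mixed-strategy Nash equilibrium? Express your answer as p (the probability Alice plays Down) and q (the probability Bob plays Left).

p = 3/10, q = 3/7

In a mixed equilibrium Bob is indifferent between Left and Right; this condition fixes p.
  Bob's expected payoff from Left: p·5 + (1−p)·2 = 3p + 2
  Bob's expected payoff from Right: p·(-2) + (1−p)·5 = -7p + 5
  3p + 2 = -7p + 5  ⇒  10p = 3  ⇒  p = 3/10.
For Alice to be willing to mix, Alice must be indifferent between Down and Up, which pins down Bob's mix.
  Alice's payoff from Down: q·(-4) + (1−q)·5 = -9q + 5
  Alice's payoff from Up: q·4 + (1−q)·(-1) = 5q - 1
  -9q + 5 = 5q - 1  ⇒  -14q = -6  ⇒  q = 3/7.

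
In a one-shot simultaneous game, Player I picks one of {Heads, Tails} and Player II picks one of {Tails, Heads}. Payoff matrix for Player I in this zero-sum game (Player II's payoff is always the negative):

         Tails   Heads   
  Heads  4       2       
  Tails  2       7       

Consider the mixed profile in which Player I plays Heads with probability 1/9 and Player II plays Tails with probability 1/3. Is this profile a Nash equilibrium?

Given Player I's mix p = 1/9, Player II's payoff from Tails is -20/9 but from Heads is -58/9. Player II strictly prefers Tails, so Player II would not mix.
So the proposed profile is not a Nash equilibrium.

No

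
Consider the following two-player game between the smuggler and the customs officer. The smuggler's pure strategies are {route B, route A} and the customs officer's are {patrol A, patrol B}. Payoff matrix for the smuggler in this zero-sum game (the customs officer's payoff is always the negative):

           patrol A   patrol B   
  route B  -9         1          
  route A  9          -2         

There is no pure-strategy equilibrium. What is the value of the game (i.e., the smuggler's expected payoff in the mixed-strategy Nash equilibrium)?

v = -3/7

The customs officer's mix must leave the smuggler indifferent between route B and route A.
  the smuggler's payoff to route B: q·(-9) + (1−q)·1 = -10q + 1
  the smuggler's payoff to route A: q·9 + (1−q)·(-2) = 11q - 2
  -10q + 1 = 11q - 2  ⇒  -21q = -3  ⇒  q = 1/7.
The value is the smuggler's expected payoff against this mix (using route B): (1/7)·(-9) + (6/7)·1 = -3/7.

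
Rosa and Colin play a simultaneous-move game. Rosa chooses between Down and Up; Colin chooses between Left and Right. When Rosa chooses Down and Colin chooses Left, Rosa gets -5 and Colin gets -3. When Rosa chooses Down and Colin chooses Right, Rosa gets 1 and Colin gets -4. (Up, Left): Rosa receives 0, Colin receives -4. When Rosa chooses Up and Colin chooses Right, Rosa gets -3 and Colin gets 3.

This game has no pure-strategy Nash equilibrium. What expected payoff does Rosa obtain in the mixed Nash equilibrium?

Colin's mix must leave Rosa indifferent between Down and Up.
  Rosa's expected payoff from Down: q·(-5) + (1−q)·1 = -6q + 1
  Rosa's expected payoff from Up: q·0 + (1−q)·(-3) = 3q - 3
  -6q + 1 = 3q - 3  ⇒  -9q = -4  ⇒  q = 4/9.
At equilibrium Rosa is indifferent across rows, so Rosa's payoff equals the payoff from Down: (4/9)·(-5) + (5/9)·1 = -5/3.

-5/3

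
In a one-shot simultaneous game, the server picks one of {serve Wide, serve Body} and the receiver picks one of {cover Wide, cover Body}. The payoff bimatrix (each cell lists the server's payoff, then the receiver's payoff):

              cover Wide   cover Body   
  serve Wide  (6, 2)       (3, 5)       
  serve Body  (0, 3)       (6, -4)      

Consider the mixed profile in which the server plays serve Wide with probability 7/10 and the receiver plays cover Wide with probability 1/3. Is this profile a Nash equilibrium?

Yes

Check the receiver's indifference given the server's mix p = 7/10:
  payoff from cover Wide = 23/10; payoff from cover Body = 23/10 — equal.
Check the server's indifference given the receiver's mix q = 1/3:
  payoff from serve Wide = 4; payoff from serve Body = 4 — equal.
Both players are indifferent, so neither can profitably deviate.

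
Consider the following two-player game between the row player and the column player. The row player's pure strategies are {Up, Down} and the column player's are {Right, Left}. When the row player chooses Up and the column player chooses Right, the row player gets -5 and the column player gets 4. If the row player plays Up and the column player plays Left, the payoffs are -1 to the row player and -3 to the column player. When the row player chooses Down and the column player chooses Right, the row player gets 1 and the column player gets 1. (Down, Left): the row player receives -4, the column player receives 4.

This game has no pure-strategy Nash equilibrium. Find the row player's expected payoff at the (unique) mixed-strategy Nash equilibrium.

The column player's mix must leave the row player indifferent between Up and Down.
  the row player's expected payoff from Up: q·(-5) + (1−q)·(-1) = -4q - 1
  the row player's expected payoff from Down: q·1 + (1−q)·(-4) = 5q - 4
  -4q - 1 = 5q - 4  ⇒  -9q = -3  ⇒  q = 1/3.
At equilibrium the row player is indifferent across rows, so the row player's payoff equals the payoff from Up: (1/3)·(-5) + (2/3)·(-1) = -7/3.

-7/3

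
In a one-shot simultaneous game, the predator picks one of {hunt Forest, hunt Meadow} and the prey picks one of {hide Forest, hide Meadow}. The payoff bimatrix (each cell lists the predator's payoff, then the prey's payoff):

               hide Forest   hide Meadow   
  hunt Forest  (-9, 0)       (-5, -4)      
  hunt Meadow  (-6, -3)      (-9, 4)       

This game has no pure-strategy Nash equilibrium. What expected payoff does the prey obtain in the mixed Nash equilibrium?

-12/11

The prey's indifference between hide Forest and hide Meadow determines the predator's mixing probability p:
  the prey's payoff to hide Forest: p·0 + (1−p)·(-3) = 3p - 3
  the prey's payoff to hide Meadow: p·(-4) + (1−p)·4 = -8p + 4
  3p - 3 = -8p + 4  ⇒  11p = 7  ⇒  p = 7/11.
At equilibrium the prey is indifferent across columns, so the prey's payoff equals the payoff from hide Forest: (7/11)·0 + (4/11)·(-3) = -12/11.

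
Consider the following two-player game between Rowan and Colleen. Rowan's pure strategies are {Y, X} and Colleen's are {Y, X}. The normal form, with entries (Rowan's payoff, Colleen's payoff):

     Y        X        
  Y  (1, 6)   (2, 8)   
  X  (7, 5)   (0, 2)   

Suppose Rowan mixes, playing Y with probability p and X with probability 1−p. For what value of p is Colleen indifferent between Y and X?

In a mixed equilibrium Colleen is indifferent between Y and X; this condition fixes p.
  Colleen's payoff from Y: p·6 + (1−p)·5 = p + 5
  Colleen's payoff from X: p·8 + (1−p)·2 = 6p + 2
  p + 5 = 6p + 2  ⇒  -5p = -3  ⇒  p = 3/5.

p = 3/5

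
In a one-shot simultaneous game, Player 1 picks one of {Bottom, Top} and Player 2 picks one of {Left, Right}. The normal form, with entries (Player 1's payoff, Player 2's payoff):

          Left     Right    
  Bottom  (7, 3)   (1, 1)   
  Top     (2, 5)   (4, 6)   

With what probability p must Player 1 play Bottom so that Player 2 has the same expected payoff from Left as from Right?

p = 1/3

Set Player 2's expected payoff from Left equal to that from Right:
  Player 2's expected payoff from Left: p·3 + (1−p)·5 = -2p + 5
  Player 2's expected payoff from Right: p·1 + (1−p)·6 = -5p + 6
  -2p + 5 = -5p + 6  ⇒  3p = 1  ⇒  p = 1/3.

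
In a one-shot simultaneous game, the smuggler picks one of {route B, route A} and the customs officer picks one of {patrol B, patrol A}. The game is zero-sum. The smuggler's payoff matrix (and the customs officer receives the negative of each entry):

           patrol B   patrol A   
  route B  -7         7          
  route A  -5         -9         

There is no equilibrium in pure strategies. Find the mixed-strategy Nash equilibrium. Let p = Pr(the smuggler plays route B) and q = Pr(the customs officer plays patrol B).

The customs officer's indifference between patrol B and patrol A determines the smuggler's mixing probability p:
  the customs officer's payoff from patrol B: p·7 + (1−p)·5 = 2p + 5
  the customs officer's payoff from patrol A: p·(-7) + (1−p)·9 = -16p + 9
  2p + 5 = -16p + 9  ⇒  18p = 4  ⇒  p = 2/9.
For the smuggler to be willing to mix, the smuggler must be indifferent between route B and route A, which pins down the customs officer's mix.
  the smuggler's payoff to route B: q·(-7) + (1−q)·7 = -14q + 7
  the smuggler's payoff to route A: q·(-5) + (1−q)·(-9) = 4q - 9
  -14q + 7 = 4q - 9  ⇒  -18q = -16  ⇒  q = 8/9.

p = 2/9, q = 8/9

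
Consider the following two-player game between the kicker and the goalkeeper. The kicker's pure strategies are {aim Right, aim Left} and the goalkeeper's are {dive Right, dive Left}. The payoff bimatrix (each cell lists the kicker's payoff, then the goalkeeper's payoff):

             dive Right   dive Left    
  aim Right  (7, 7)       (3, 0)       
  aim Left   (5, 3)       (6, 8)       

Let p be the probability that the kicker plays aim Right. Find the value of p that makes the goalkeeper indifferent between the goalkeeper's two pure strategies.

The goalkeeper's indifference between dive Right and dive Left determines the kicker's mixing probability p:
  the goalkeeper's payoff from dive Right: p·7 + (1−p)·3 = 4p + 3
  the goalkeeper's payoff from dive Left: p·0 + (1−p)·8 = -8p + 8
  4p + 3 = -8p + 8  ⇒  12p = 5  ⇒  p = 5/12.

p = 5/12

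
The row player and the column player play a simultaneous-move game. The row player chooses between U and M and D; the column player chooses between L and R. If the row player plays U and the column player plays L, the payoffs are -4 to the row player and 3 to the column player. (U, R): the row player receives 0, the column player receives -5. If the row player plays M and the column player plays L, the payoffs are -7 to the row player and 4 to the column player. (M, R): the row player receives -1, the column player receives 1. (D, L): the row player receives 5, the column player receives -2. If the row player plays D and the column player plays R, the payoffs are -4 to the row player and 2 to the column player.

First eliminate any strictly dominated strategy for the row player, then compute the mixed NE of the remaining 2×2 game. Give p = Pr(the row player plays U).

The row player's strategy M is strictly dominated by U: -4 > -7 and 0 > -1. Eliminate M.
Set the column player's expected payoff from L equal to that from R:
  the column player's payoff to L: p·3 + (1−p)·(-2) = 5p - 2
  the column player's payoff to R: p·(-5) + (1−p)·2 = -7p + 2
  5p - 2 = -7p + 2  ⇒  12p = 4  ⇒  p = 1/3.

p = 1/3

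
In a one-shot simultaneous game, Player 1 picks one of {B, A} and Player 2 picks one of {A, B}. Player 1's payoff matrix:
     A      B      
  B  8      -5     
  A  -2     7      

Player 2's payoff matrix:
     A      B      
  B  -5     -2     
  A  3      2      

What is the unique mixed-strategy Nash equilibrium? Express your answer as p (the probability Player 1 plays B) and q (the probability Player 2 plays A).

Player 1's mix must leave Player 2 indifferent between A and B.
  Player 2's payoff to A: p·(-5) + (1−p)·3 = -8p + 3
  Player 2's payoff to B: p·(-2) + (1−p)·2 = -4p + 2
  -8p + 3 = -4p + 2  ⇒  -4p = -1  ⇒  p = 1/4.
Set Player 1's expected payoff from B equal to that from A:
  Player 1's expected payoff from B: q·8 + (1−q)·(-5) = 13q - 5
  Player 1's expected payoff from A: q·(-2) + (1−q)·7 = -9q + 7
  13q - 5 = -9q + 7  ⇒  22q = 12  ⇒  q = 6/11.

p = 1/4, q = 6/11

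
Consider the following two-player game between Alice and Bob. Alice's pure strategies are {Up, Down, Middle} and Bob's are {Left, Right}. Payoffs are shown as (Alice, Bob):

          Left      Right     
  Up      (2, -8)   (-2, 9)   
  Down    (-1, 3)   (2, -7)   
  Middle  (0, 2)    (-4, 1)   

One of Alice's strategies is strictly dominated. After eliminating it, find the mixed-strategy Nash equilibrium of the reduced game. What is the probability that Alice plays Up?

Alice's strategy Middle is strictly dominated by Up: 2 > 0 and -2 > -4. Eliminate Middle.
Bob's indifference between Left and Right determines Alice's mixing probability p:
  Bob's payoff from Left: p·(-8) + (1−p)·3 = -11p + 3
  Bob's payoff from Right: p·9 + (1−p)·(-7) = 16p - 7
  -11p + 3 = 16p - 7  ⇒  -27p = -10  ⇒  p = 10/27.

p = 10/27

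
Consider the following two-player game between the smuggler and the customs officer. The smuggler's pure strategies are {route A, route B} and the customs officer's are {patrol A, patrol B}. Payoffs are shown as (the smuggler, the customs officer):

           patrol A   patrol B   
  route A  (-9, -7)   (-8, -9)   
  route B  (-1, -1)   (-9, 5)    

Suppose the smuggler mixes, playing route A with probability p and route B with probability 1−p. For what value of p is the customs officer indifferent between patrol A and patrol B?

The customs officer's indifference between patrol A and patrol B determines the smuggler's mixing probability p:
  the customs officer's payoff from patrol A: p·(-7) + (1−p)·(-1) = -6p - 1
  the customs officer's payoff from patrol B: p·(-9) + (1−p)·5 = -14p + 5
  -6p - 1 = -14p + 5  ⇒  8p = 6  ⇒  p = 3/4.

p = 3/4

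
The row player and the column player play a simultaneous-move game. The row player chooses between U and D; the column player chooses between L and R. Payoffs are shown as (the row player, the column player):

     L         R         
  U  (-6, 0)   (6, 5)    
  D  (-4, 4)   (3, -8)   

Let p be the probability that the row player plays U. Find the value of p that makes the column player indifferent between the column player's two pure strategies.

The column player's indifference between L and R determines the row player's mixing probability p:
  the column player's payoff from L: p·0 + (1−p)·4 = -4p + 4
  the column player's payoff from R: p·5 + (1−p)·(-8) = 13p - 8
  -4p + 4 = 13p - 8  ⇒  -17p = -12  ⇒  p = 12/17.

p = 12/17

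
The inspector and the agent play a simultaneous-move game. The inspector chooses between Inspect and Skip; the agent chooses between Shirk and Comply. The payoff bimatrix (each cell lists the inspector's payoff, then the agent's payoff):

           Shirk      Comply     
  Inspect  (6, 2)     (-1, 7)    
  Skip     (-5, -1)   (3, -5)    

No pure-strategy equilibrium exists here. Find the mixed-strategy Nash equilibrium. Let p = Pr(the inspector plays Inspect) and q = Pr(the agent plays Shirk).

The inspector's mix must leave the agent indifferent between Shirk and Comply.
  the agent's expected payoff from Shirk: p·2 + (1−p)·(-1) = 3p - 1
  the agent's expected payoff from Comply: p·7 + (1−p)·(-5) = 12p - 5
  3p - 1 = 12p - 5  ⇒  -9p = -4  ⇒  p = 4/9.
Set the inspector's expected payoff from Inspect equal to that from Skip:
  the inspector's payoff to Inspect: q·6 + (1−q)·(-1) = 7q - 1
  the inspector's payoff to Skip: q·(-5) + (1−q)·3 = -8q + 3
  7q - 1 = -8q + 3  ⇒  15q = 4  ⇒  q = 4/15.

p = 4/9, q = 4/15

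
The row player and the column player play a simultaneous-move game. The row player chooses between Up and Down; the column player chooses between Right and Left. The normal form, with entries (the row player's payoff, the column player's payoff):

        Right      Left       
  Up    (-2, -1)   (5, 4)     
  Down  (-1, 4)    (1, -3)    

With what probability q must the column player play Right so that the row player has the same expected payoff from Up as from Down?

q = 4/5

For the row player to be willing to mix, the row player must be indifferent between Up and Down, which pins down the column player's mix.
  the row player's expected payoff from Up: q·(-2) + (1−q)·5 = -7q + 5
  the row player's expected payoff from Down: q·(-1) + (1−q)·1 = -2q + 1
  -7q + 5 = -2q + 1  ⇒  -5q = -4  ⇒  q = 4/5.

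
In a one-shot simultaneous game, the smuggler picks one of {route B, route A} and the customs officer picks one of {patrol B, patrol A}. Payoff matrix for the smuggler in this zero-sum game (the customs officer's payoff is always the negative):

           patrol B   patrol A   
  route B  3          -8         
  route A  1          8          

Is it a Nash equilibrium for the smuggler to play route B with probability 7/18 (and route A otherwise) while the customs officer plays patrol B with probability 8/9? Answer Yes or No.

Yes

Check the customs officer's indifference given the smuggler's mix p = 7/18:
  payoff from patrol B = -16/9; payoff from patrol A = -16/9 — equal.
Check the smuggler's indifference given the customs officer's mix q = 8/9:
  payoff from route B = 16/9; payoff from route A = 16/9 — equal.
Both players are indifferent, so neither can profitably deviate.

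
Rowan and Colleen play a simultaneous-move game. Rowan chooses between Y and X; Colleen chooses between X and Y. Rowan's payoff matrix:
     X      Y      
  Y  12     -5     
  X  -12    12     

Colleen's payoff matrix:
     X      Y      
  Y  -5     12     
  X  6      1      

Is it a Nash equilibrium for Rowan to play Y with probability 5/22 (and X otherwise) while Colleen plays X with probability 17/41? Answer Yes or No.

Check Colleen's indifference given Rowan's mix p = 5/22:
  payoff from X = 7/2; payoff from Y = 7/2 — equal.
Check Rowan's indifference given Colleen's mix q = 17/41:
  payoff from Y = 84/41; payoff from X = 84/41 — equal.
Both players are indifferent, so neither can profitably deviate.

Yes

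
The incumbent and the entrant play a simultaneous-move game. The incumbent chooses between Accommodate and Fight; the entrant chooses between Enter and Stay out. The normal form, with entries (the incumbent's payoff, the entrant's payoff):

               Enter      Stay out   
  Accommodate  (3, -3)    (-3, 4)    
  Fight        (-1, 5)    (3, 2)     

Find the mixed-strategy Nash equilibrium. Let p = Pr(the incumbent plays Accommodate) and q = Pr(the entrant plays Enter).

The entrant's indifference between Enter and Stay out determines the incumbent's mixing probability p:
  the entrant's expected payoff from Enter: p·(-3) + (1−p)·5 = -8p + 5
  the entrant's expected payoff from Stay out: p·4 + (1−p)·2 = 2p + 2
  -8p + 5 = 2p + 2  ⇒  -10p = -3  ⇒  p = 3/10.
The entrant's mix must leave the incumbent indifferent between Accommodate and Fight.
  the incumbent's expected payoff from Accommodate: q·3 + (1−q)·(-3) = 6q - 3
  the incumbent's expected payoff from Fight: q·(-1) + (1−q)·3 = -4q + 3
  6q - 3 = -4q + 3  ⇒  10q = 6  ⇒  q = 3/5.

p = 3/10, q = 3/5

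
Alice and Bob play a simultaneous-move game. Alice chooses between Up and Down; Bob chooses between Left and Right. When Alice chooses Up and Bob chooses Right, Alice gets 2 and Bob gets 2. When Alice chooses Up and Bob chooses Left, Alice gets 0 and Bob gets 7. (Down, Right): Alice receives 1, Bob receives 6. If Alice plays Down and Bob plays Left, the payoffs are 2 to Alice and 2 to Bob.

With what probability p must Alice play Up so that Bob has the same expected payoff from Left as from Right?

Bob's indifference between Left and Right determines Alice's mixing probability p:
  Bob's payoff to Left: p·7 + (1−p)·2 = 5p + 2
  Bob's payoff to Right: p·2 + (1−p)·6 = -4p + 6
  5p + 2 = -4p + 6  ⇒  9p = 4  ⇒  p = 4/9.

p = 4/9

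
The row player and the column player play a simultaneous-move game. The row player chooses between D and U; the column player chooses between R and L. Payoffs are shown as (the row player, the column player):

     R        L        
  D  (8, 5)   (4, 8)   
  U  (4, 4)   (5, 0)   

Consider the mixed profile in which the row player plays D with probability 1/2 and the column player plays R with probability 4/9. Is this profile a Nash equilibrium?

Given the row player's mix p = 1/2, the column player's payoff from R is 9/2 but from L is 4. The column player strictly prefers R, so the column player would not mix.
So the proposed profile is not a Nash equilibrium.

No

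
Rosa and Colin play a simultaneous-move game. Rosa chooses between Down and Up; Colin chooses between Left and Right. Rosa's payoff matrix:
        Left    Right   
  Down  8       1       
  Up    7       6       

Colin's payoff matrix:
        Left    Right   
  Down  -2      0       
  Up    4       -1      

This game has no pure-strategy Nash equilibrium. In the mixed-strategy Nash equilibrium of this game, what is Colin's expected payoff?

Colin's indifference between Left and Right determines Rosa's mixing probability p:
  Colin's expected payoff from Left: p·(-2) + (1−p)·4 = -6p + 4
  Colin's expected payoff from Right: p·0 + (1−p)·(-1) = p - 1
  -6p + 4 = p - 1  ⇒  -7p = -5  ⇒  p = 5/7.
At equilibrium Colin is indifferent across columns, so Colin's payoff equals the payoff from Left: (5/7)·(-2) + (2/7)·4 = -2/7.

-2/7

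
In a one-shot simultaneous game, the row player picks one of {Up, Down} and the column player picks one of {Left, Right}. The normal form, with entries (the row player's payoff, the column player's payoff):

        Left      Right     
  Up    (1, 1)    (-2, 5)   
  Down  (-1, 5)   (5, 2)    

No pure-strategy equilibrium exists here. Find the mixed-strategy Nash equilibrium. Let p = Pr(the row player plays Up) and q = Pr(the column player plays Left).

p = 3/7, q = 7/9

The row player's mix must leave the column player indifferent between Left and Right.
  the column player's expected payoff from Left: p·1 + (1−p)·5 = -4p + 5
  the column player's expected payoff from Right: p·5 + (1−p)·2 = 3p + 2
  -4p + 5 = 3p + 2  ⇒  -7p = -3  ⇒  p = 3/7.
The row player's indifference between Up and Down determines the column player's mixing probability q:
  the row player's expected payoff from Up: q·1 + (1−q)·(-2) = 3q - 2
  the row player's expected payoff from Down: q·(-1) + (1−q)·5 = -6q + 5
  3q - 2 = -6q + 5  ⇒  9q = 7  ⇒  q = 7/9.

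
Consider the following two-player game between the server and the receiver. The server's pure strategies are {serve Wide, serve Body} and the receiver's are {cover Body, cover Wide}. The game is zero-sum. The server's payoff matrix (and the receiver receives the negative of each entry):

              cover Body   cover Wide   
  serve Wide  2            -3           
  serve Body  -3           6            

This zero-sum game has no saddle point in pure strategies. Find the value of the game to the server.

The receiver's mix must leave the server indifferent between serve Wide and serve Body.
  the server's payoff from serve Wide: q·2 + (1−q)·(-3) = 5q - 3
  the server's payoff from serve Body: q·(-3) + (1−q)·6 = -9q + 6
  5q - 3 = -9q + 6  ⇒  14q = 9  ⇒  q = 9/14.
The value is the server's expected payoff against this mix (using serve Wide): (9/14)·2 + (5/14)·(-3) = 3/14.

v = 3/14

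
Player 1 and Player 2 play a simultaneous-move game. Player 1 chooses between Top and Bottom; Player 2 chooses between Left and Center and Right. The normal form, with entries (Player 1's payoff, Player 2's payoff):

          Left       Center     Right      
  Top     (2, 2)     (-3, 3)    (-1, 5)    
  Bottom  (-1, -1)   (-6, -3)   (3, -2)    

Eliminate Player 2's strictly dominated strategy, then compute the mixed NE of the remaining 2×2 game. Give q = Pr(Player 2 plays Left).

Player 2's strategy Center is strictly dominated by Right: 5 > 3 and -2 > -3. Eliminate Center.
Set Player 1's expected payoff from Top equal to that from Bottom:
  Player 1's payoff from Top: q·2 + (1−q)·(-1) = 3q - 1
  Player 1's payoff from Bottom: q·(-1) + (1−q)·3 = -4q + 3
  3q - 1 = -4q + 3  ⇒  7q = 4  ⇒  q = 4/7.

q = 4/7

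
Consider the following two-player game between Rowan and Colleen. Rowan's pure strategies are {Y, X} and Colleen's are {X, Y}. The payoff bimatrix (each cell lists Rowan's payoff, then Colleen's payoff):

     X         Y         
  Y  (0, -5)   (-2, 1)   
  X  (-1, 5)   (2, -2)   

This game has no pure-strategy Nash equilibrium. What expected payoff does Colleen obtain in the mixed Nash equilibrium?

-5/13

Colleen's indifference between X and Y determines Rowan's mixing probability p:
  Colleen's expected payoff from X: p·(-5) + (1−p)·5 = -10p + 5
  Colleen's expected payoff from Y: p·1 + (1−p)·(-2) = 3p - 2
  -10p + 5 = 3p - 2  ⇒  -13p = -7  ⇒  p = 7/13.
At equilibrium Colleen is indifferent across columns, so Colleen's payoff equals the payoff from X: (7/13)·(-5) + (6/13)·5 = -5/13.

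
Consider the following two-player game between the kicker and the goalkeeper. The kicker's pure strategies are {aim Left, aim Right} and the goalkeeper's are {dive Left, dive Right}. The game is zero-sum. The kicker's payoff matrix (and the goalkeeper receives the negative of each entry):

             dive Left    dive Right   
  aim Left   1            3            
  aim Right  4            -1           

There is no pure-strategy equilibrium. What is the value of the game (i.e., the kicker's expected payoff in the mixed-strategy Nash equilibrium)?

v = 13/7

The kicker's indifference between aim Left and aim Right determines the goalkeeper's mixing probability q:
  the kicker's expected payoff from aim Left: q·1 + (1−q)·3 = -2q + 3
  the kicker's expected payoff from aim Right: q·4 + (1−q)·(-1) = 5q - 1
  -2q + 3 = 5q - 1  ⇒  -7q = -4  ⇒  q = 4/7.
The value is the kicker's expected payoff against this mix (using aim Left): (4/7)·1 + (3/7)·3 = 13/7.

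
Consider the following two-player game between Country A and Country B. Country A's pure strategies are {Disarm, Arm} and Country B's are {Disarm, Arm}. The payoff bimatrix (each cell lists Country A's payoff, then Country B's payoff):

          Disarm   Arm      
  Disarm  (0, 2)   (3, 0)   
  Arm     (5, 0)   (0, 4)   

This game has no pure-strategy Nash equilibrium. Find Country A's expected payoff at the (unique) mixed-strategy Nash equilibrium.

Country B's mix must leave Country A indifferent between Disarm and Arm.
  Country A's expected payoff from Disarm: q·0 + (1−q)·3 = -3q + 3
  Country A's expected payoff from Arm: q·5 + (1−q)·0 = 5q
  -3q + 3 = 5q  ⇒  -8q = -3  ⇒  q = 3/8.
At equilibrium Country A is indifferent across rows, so Country A's payoff equals the payoff from Disarm: (3/8)·0 + (5/8)·3 = 15/8.

15/8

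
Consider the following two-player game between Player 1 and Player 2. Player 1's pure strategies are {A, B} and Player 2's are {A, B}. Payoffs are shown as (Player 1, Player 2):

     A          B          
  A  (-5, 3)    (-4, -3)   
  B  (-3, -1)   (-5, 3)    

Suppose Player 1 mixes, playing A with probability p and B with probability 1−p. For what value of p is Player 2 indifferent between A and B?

For Player 2 to be willing to mix, Player 2 must be indifferent between A and B, which pins down Player 1's mix.
  Player 2's expected payoff from A: p·3 + (1−p)·(-1) = 4p - 1
  Player 2's expected payoff from B: p·(-3) + (1−p)·3 = -6p + 3
  4p - 1 = -6p + 3  ⇒  10p = 4  ⇒  p = 2/5.

p = 2/5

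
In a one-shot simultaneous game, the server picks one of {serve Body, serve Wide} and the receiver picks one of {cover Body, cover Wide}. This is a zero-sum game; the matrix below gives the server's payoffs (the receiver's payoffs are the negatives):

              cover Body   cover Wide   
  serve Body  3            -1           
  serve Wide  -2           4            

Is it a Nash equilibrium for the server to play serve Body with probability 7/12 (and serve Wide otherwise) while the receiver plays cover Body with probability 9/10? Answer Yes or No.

No

Given the server's mix p = 7/12, the receiver's payoff from cover Body is -11/12 but from cover Wide is -13/12. The receiver strictly prefers cover Body, so the receiver would not mix.
So the proposed profile is not a Nash equilibrium.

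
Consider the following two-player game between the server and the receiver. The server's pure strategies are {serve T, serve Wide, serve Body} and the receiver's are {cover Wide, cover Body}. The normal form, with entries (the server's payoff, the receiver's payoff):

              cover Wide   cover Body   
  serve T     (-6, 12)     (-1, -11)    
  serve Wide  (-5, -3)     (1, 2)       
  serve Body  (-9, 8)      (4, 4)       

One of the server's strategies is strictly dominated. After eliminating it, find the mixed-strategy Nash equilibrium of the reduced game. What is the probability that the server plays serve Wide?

The server's strategy serve T is strictly dominated by serve Wide: -5 > -6 and 1 > -1. Eliminate serve T.
The receiver's indifference between cover Wide and cover Body determines the server's mixing probability p:
  the receiver's payoff to cover Wide: p·(-3) + (1−p)·8 = -11p + 8
  the receiver's payoff to cover Body: p·2 + (1−p)·4 = -2p + 4
  -11p + 8 = -2p + 4  ⇒  -9p = -4  ⇒  p = 4/9.

p = 4/9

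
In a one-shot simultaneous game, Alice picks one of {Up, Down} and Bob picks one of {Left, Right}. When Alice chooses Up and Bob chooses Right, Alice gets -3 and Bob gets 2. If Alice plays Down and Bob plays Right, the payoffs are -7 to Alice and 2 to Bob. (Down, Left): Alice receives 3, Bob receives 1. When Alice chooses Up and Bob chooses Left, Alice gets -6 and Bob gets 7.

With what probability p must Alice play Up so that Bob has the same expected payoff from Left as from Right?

p = 1/6

Set Bob's expected payoff from Left equal to that from Right:
  Bob's payoff to Left: p·7 + (1−p)·1 = 6p + 1
  Bob's payoff to Right: p·2 + (1−p)·2 = 2
  6p + 1 = 2  ⇒  6p = 1  ⇒  p = 1/6.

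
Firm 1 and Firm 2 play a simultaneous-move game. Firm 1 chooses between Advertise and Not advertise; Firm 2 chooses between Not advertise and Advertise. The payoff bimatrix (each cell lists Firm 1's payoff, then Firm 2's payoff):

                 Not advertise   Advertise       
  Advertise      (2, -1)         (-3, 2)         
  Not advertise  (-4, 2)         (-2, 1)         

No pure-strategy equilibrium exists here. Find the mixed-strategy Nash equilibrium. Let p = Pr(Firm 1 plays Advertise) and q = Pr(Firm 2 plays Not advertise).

For Firm 2 to be willing to mix, Firm 2 must be indifferent between Not advertise and Advertise, which pins down Firm 1's mix.
  Firm 2's expected payoff from Not advertise: p·(-1) + (1−p)·2 = -3p + 2
  Firm 2's expected payoff from Advertise: p·2 + (1−p)·1 = p + 1
  -3p + 2 = p + 1  ⇒  -4p = -1  ⇒  p = 1/4.
Set Firm 1's expected payoff from Advertise equal to that from Not advertise:
  Firm 1's expected payoff from Advertise: q·2 + (1−q)·(-3) = 5q - 3
  Firm 1's expected payoff from Not advertise: q·(-4) + (1−q)·(-2) = -2q - 2
  5q - 3 = -2q - 2  ⇒  7q = 1  ⇒  q = 1/7.

p = 1/4, q = 1/7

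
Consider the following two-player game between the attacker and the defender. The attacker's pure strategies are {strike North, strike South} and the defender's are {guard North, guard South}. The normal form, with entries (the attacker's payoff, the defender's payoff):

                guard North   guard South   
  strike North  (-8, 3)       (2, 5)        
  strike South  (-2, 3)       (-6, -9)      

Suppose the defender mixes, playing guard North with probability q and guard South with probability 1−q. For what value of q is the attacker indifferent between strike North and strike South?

The attacker's indifference between strike North and strike South determines the defender's mixing probability q:
  the attacker's expected payoff from strike North: q·(-8) + (1−q)·2 = -10q + 2
  the attacker's expected payoff from strike South: q·(-2) + (1−q)·(-6) = 4q - 6
  -10q + 2 = 4q - 6  ⇒  -14q = -8  ⇒  q = 4/7.

q = 4/7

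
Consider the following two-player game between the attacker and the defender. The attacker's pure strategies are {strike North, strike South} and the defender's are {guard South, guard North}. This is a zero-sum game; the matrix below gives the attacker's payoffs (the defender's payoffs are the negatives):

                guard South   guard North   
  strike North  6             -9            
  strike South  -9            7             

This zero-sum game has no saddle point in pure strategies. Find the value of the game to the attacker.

For the attacker to be willing to mix, the attacker must be indifferent between strike North and strike South, which pins down the defender's mix.
  the attacker's payoff to strike North: q·6 + (1−q)·(-9) = 15q - 9
  the attacker's payoff to strike South: q·(-9) + (1−q)·7 = -16q + 7
  15q - 9 = -16q + 7  ⇒  31q = 16  ⇒  q = 16/31.
The value is the attacker's expected payoff against this mix (using strike North): (16/31)·6 + (15/31)·(-9) = -39/31.

v = -39/31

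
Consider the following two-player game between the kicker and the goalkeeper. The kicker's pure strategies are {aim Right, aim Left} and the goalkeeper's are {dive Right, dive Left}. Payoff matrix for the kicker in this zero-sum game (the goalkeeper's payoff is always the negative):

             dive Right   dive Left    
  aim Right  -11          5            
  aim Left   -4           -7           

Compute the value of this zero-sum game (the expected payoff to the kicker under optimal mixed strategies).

For the kicker to be willing to mix, the kicker must be indifferent between aim Right and aim Left, which pins down the goalkeeper's mix.
  the kicker's payoff from aim Right: q·(-11) + (1−q)·5 = -16q + 5
  the kicker's payoff from aim Left: q·(-4) + (1−q)·(-7) = 3q - 7
  -16q + 5 = 3q - 7  ⇒  -19q = -12  ⇒  q = 12/19.
The value is the kicker's expected payoff against this mix (using aim Right): (12/19)·(-11) + (7/19)·5 = -97/19.

v = -97/19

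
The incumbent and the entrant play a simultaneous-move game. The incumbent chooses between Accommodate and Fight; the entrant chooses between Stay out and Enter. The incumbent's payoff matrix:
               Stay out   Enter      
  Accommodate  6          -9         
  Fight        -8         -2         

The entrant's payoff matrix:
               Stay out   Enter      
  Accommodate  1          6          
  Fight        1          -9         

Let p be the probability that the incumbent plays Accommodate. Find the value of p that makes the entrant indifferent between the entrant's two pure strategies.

The entrant's indifference between Stay out and Enter determines the incumbent's mixing probability p:
  the entrant's payoff from Stay out: p·1 + (1−p)·1 = 1
  the entrant's payoff from Enter: p·6 + (1−p)·(-9) = 15p - 9
  1 = 15p - 9  ⇒  -15p = -10  ⇒  p = 2/3.

p = 2/3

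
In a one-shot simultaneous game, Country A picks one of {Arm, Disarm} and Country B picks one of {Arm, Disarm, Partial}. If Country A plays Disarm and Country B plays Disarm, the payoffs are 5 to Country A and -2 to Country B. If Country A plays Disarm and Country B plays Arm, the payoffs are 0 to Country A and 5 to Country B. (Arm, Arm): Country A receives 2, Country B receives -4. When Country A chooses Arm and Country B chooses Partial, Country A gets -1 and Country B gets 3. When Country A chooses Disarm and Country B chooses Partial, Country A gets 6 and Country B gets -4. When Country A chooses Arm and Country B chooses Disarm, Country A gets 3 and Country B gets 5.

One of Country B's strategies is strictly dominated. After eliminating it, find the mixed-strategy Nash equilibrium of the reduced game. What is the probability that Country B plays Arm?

Country B's strategy Partial is strictly dominated by Disarm: 5 > 3 and -2 > -4. Eliminate Partial.
Country A's indifference between Arm and Disarm determines Country B's mixing probability q:
  Country A's expected payoff from Arm: q·2 + (1−q)·3 = -q + 3
  Country A's expected payoff from Disarm: q·0 + (1−q)·5 = -5q + 5
  -q + 3 = -5q + 5  ⇒  4q = 2  ⇒  q = 1/2.

q = 1/2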